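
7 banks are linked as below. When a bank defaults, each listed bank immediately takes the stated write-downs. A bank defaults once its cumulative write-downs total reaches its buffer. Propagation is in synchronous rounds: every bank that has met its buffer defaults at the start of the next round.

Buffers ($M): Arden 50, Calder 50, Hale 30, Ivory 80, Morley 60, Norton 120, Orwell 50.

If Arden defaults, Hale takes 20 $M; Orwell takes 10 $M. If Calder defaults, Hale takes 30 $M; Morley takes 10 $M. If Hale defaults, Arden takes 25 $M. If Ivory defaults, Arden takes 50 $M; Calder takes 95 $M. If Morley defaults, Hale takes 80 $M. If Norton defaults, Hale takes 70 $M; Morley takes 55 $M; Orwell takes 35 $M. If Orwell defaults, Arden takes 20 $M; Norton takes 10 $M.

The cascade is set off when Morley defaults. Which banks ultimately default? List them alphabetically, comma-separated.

Round 1 — Morley defaults (initial).
  Hale: +80 → 80 ≥ 30
Round 2 — Hale defaults.
  Arden: +25 → 25 < 50
No further defaults.

Hale, Morley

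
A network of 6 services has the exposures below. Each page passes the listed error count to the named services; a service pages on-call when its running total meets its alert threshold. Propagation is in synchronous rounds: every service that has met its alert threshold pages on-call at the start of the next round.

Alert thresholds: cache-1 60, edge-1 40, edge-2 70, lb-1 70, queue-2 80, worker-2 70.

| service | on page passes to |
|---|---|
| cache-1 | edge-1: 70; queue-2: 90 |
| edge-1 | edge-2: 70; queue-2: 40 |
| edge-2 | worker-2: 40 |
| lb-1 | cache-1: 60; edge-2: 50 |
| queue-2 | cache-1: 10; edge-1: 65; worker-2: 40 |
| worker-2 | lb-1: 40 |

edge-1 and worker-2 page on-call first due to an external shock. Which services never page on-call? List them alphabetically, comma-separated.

cache-1, lb-1, queue-2

Round 1 — edge-1, worker-2 page on-call (initial).
  edge-2: +70 → 70 ≥ 70
  lb-1: +40 → 40 < 70
  queue-2: +40 → 40 < 80
Round 2 — edge-2 pages on-call.
No further pages.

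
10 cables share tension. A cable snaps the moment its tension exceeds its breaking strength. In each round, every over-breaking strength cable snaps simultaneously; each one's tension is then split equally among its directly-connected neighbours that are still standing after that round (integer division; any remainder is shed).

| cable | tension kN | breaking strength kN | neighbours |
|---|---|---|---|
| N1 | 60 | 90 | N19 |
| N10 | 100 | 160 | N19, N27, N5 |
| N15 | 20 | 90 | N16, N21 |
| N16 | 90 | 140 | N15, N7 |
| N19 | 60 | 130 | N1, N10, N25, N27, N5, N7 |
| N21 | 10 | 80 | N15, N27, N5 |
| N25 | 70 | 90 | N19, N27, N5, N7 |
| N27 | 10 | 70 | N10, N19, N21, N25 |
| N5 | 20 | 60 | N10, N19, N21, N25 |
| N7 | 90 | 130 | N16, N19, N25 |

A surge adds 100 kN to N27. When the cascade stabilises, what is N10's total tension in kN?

127

Round 1 — N27 at 110 > 70. N27 snaps.
  N27 sheds 110 kN to N10, N19, N21, N25: 27 each (2 lost).
    N10: 100+27 = 127 ≤ 160
    N19: 60+27 = 87 ≤ 130
    N21: 10+27 = 37 ≤ 80
    N25: 70+27 = 97 > 90
Round 2 — N25 snaps.
  N25 sheds 97 kN to N19, N5, N7: 32 each (1 lost).
    N19: 87+32 = 119 ≤ 130
    N5: 20+32 = 52 ≤ 60
    N7: 90+32 = 122 ≤ 130
No further breaks.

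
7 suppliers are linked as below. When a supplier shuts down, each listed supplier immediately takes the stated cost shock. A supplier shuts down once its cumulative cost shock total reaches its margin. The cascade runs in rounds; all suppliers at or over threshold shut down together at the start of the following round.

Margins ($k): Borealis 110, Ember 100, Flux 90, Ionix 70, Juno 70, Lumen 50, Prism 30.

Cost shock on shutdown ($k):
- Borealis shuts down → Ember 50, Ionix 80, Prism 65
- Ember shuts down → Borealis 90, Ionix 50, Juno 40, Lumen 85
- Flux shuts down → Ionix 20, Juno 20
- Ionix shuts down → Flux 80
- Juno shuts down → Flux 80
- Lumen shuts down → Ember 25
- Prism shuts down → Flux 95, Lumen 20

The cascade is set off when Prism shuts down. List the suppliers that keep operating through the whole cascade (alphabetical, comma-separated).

Borealis, Ember, Ionix, Juno, Lumen

Round 1 — Prism shuts down (initial).
  Flux: +95 → 95 ≥ 90
  Lumen: +20 → 20 < 50
Round 2 — Flux shuts down.
  Ionix: +20 → 20 < 70
  Juno: +20 → 20 < 70
No further shutdowns.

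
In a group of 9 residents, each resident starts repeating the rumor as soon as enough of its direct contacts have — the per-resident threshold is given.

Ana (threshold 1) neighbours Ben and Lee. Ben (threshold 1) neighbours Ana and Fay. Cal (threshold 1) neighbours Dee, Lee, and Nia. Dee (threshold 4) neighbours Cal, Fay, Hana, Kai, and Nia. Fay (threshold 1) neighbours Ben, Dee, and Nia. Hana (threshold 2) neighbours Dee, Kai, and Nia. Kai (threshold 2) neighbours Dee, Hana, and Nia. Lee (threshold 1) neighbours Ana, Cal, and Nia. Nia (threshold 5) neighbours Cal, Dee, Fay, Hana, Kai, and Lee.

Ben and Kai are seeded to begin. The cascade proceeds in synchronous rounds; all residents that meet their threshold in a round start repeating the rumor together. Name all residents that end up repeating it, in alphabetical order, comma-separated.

Round 1 — Ben, Kai start repeating the rumor (initial).
Round 2 — checking thresholds:
  Ana: 1 of 2 neighbours ≥ 1, starts repeating the rumor.
  Dee: 1 of 5 neighbours < 4, holds.
  Fay: 1 of 3 neighbours ≥ 1, starts repeating the rumor.
  Hana: 1 of 3 neighbours < 2, holds.
  Nia: 1 of 6 neighbours < 5, holds.
Round 3 — checking thresholds:
  Dee: 2 of 5 neighbours < 4, holds.
  Hana: 1 of 3 neighbours < 2, holds.
  Lee: 1 of 3 neighbours ≥ 1, starts repeating the rumor.
  Nia: 2 of 6 neighbours < 5, holds.
Round 4 — checking thresholds:
  Cal: 1 of 3 neighbours ≥ 1, starts repeating the rumor.
  Dee: 2 of 5 neighbours < 4, holds.
  Hana: 1 of 3 neighbours < 2, holds.
  Nia: 3 of 6 neighbours < 5, holds.
Round 5 — no new spreads; cascade stops.

Ana, Ben, Cal, Fay, Kai, Lee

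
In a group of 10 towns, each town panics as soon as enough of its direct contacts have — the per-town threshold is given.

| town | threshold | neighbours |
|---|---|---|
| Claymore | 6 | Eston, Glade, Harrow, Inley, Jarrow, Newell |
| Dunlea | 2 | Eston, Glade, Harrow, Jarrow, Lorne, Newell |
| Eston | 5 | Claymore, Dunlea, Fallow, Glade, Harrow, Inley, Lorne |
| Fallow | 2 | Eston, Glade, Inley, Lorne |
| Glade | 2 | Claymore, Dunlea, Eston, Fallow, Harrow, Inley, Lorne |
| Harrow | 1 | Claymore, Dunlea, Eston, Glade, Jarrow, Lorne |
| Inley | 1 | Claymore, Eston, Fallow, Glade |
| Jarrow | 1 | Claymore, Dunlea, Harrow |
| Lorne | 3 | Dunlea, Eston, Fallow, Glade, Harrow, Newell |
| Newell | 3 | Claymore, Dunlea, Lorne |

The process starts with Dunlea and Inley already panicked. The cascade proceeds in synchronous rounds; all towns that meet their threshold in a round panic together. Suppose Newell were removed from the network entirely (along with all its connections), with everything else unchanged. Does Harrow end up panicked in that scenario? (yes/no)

With Newell removed:
Round 1 — Dunlea, Inley panic (initial).
Round 2 — checking thresholds:
  Claymore: 1 of 5 neighbours < 6, not yet.
  Eston: 2 of 7 neighbours < 5, not yet.
  Fallow: 1 of 4 neighbours < 2, not yet.
  Glade: 2 of 7 neighbours ≥ 2, panics.
  Harrow: 1 of 6 neighbours ≥ 1, panics.
  Jarrow: 1 of 3 neighbours ≥ 1, panics.
  Lorne: 1 of 5 neighbours < 3, not yet.
Round 3 — checking thresholds:
  Claymore: 4 of 5 neighbours < 6, not yet.
  Eston: 4 of 7 neighbours < 5, not yet.
  Fallow: 2 of 4 neighbours ≥ 2, panics.
  Lorne: 3 of 5 neighbours ≥ 3, panics.
Round 4 — checking thresholds:
  Claymore: 4 of 5 neighbours < 6, not yet.
  Eston: 6 of 7 neighbours ≥ 5, panics.
Round 5 — no new panics; cascade stops.

yes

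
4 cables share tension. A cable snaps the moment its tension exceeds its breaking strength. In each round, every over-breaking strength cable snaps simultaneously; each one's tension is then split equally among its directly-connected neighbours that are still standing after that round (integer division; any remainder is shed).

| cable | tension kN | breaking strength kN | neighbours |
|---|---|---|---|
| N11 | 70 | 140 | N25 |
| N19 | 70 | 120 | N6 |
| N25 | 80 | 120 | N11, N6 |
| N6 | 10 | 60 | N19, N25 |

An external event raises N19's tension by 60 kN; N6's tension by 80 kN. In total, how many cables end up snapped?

Round 1 — N19 at 130 > 120; N6 at 90 > 60. N19, N6 snap.
  N19 sheds 130 kN: no online neighbours, lost.
  N6 sheds 90 kN to N25: 90 each.
    N25: 80+90 = 170 > 120
Round 2 — N25 snaps.
  N25 sheds 170 kN to N11: 170 each.
    N11: 70+170 = 240 > 140
Round 3 — N11 snaps.
  N11 sheds 240 kN: no online neighbours, lost.
No further breaks.

4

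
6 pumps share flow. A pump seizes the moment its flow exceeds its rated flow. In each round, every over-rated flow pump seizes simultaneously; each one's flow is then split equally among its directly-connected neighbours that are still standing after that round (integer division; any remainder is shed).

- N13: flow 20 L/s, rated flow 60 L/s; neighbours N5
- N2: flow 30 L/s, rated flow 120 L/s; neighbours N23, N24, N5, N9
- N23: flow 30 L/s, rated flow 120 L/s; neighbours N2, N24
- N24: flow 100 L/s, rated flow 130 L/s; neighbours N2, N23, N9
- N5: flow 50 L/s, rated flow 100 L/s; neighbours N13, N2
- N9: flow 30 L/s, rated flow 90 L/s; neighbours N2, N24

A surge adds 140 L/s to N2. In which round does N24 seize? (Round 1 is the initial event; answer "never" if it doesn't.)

2

Round 1 — N2 at 170 > 120. N2 seizes.
  N2 sheds 170 L/s to N23, N24, N5, N9: 42 each (2 lost).
    N23: 30+42 = 72 ≤ 120
    N24: 100+42 = 142 > 130
    N5: 50+42 = 92 ≤ 100
    N9: 30+42 = 72 ≤ 90
Round 2 — N24 seizes.
  N24 sheds 142 L/s to N23, N9: 71 each.
    N23: 72+71 = 143 > 120
    N9: 72+71 = 143 > 90
Round 3 — N23, N9 seize.
  N23 sheds 143 L/s: no online neighbours, lost.
  N9 sheds 143 L/s: no online neighbours, lost.
No further seizures.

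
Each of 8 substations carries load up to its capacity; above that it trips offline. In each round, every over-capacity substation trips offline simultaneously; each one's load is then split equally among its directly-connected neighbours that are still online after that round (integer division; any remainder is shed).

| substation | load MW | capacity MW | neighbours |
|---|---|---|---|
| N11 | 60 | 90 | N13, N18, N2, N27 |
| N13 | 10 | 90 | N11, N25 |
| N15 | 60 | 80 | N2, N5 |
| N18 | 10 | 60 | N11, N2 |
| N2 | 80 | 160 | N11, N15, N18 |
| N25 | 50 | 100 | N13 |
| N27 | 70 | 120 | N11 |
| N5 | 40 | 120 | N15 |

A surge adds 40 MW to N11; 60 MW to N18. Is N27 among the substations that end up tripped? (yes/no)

Round 1 — N11 at 100 > 90; N18 at 70 > 60. N11, N18 trip offline.
  N11 sheds 100 MW to N13, N2, N27: 33 each (1 lost).
    N13: 10+33 = 43 ≤ 90
    N2: 80+33 = 113 ≤ 160
    N27: 70+33 = 103 ≤ 120
  N18 sheds 70 MW to N2: 70 each.
    N2: 113+70 = 183 > 160
Round 2 — N2 trips offline.
  N2 sheds 183 MW to N15: 183 each.
    N15: 60+183 = 243 > 80
Round 3 — N15 trips offline.
  N15 sheds 243 MW to N5: 243 each.
    N5: 40+243 = 283 > 120
Round 4 — N5 trips offline.
  N5 sheds 283 MW: no online neighbours, lost.
No further trips.

no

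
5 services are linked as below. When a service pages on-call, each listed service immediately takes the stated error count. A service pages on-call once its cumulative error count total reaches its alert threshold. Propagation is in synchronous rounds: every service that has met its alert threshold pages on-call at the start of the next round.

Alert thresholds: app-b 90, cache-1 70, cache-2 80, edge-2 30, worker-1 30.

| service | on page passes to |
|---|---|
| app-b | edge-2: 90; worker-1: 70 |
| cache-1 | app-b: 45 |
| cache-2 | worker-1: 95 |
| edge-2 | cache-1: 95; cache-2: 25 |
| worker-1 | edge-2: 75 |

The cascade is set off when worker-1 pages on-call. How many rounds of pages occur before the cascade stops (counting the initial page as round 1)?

3

Round 1 — worker-1 pages on-call (initial).
  edge-2: +75 → 75 ≥ 30
Round 2 — edge-2 pages on-call.
  cache-1: +95 → 95 ≥ 70
  cache-2: +25 → 25 < 80
Round 3 — cache-1 pages on-call.
  app-b: +45 → 45 < 90
No further pages.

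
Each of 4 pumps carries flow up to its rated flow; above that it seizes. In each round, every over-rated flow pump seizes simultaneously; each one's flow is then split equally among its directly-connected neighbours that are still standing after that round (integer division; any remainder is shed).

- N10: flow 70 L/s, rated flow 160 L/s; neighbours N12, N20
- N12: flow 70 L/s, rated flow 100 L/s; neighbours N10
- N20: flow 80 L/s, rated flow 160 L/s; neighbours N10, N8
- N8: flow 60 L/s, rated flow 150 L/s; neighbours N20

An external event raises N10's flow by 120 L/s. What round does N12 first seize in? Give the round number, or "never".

2

Round 1 — N10 at 190 > 160. N10 seizes.
  N10 sheds 190 L/s to N12, N20: 95 each.
    N12: 70+95 = 165 > 100
    N20: 80+95 = 175 > 160
Round 2 — N12, N20 seize.
  N12 sheds 165 L/s: no online neighbours, lost.
  N20 sheds 175 L/s to N8: 175 each.
    N8: 60+175 = 235 > 150
Round 3 — N8 seizes.
  N8 sheds 235 L/s: no online neighbours, lost.
No further seizures.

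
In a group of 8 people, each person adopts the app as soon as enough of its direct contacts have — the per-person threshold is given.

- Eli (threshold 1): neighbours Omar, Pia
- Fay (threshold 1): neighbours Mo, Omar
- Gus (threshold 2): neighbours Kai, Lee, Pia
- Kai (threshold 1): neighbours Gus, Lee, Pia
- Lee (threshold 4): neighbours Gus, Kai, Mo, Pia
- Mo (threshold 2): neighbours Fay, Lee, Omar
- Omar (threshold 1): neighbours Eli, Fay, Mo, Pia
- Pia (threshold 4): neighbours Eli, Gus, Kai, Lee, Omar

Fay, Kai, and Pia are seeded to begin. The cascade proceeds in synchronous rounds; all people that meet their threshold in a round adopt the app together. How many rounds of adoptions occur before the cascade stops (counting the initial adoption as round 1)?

4

Round 1 — Fay, Kai, Pia adopt the app (initial).
Round 2 — checking thresholds:
  Eli: 1 of 2 neighbours ≥ 1, adopts the app.
  Gus: 2 of 3 neighbours ≥ 2, adopts the app.
  Lee: 2 of 4 neighbours < 4, not yet.
  Mo: 1 of 3 neighbours < 2, not yet.
  Omar: 2 of 4 neighbours ≥ 1, adopts the app.
Round 3 — checking thresholds:
  Lee: 3 of 4 neighbours < 4, not yet.
  Mo: 2 of 3 neighbours ≥ 2, adopts the app.
Round 4 — checking thresholds:
  Lee: 4 of 4 neighbours ≥ 4, adopts the app.
Round 5 — no new adoptions; cascade stops.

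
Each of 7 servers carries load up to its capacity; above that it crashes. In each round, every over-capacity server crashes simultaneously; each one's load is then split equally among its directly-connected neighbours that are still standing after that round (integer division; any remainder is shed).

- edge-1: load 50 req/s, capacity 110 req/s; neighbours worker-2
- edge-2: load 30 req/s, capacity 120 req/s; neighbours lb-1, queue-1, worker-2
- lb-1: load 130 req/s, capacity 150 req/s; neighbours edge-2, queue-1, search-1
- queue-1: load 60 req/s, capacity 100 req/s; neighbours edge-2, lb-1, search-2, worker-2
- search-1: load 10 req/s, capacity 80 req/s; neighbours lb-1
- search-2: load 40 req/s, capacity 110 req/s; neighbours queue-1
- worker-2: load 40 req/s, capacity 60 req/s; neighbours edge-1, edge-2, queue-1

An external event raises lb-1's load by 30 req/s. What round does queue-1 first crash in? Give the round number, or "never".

Round 1 — lb-1 at 160 > 150. lb-1 crashes.
  lb-1 sheds 160 req/s to edge-2, queue-1, search-1: 53 each (1 lost).
    edge-2: 30+53 = 83 ≤ 120
    queue-1: 60+53 = 113 > 100
    search-1: 10+53 = 63 ≤ 80
Round 2 — queue-1 crashes.
  queue-1 sheds 113 req/s to edge-2, search-2, worker-2: 37 each (2 lost).
    edge-2: 83+37 = 120 ≤ 120
    search-2: 40+37 = 77 ≤ 110
    worker-2: 40+37 = 77 > 60
Round 3 — worker-2 crashes.
  worker-2 sheds 77 req/s to edge-1, edge-2: 38 each (1 lost).
    edge-1: 50+38 = 88 ≤ 110
    edge-2: 120+38 = 158 > 120
Round 4 — edge-2 crashes.
  edge-2 sheds 158 req/s: no online neighbours, lost.
No further crashes.

2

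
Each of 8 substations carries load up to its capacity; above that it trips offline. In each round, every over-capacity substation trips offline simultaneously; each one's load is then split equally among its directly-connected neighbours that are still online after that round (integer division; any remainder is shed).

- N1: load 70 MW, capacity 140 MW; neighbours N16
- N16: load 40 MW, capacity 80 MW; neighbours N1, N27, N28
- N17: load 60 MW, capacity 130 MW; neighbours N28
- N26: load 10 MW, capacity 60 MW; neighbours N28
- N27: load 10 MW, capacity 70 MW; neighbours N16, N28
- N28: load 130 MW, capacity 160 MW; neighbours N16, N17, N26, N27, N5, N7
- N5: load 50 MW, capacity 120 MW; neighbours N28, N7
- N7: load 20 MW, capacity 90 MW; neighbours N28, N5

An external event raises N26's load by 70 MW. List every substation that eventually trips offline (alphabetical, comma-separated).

N16, N26, N27, N28

Round 1 — N26 at 80 > 60. N26 trips offline.
  N26 sheds 80 MW to N28: 80 each.
    N28: 130+80 = 210 > 160
Round 2 — N28 trips offline.
  N28 sheds 210 MW to N16, N17, N27, N5, N7: 42 each.
    N16: 40+42 = 82 > 80
    N17: 60+42 = 102 ≤ 130
    N27: 10+42 = 52 ≤ 70
    N5: 50+42 = 92 ≤ 120
    N7: 20+42 = 62 ≤ 90
Round 3 — N16 trips offline.
  N16 sheds 82 MW to N1, N27: 41 each.
    N1: 70+41 = 111 ≤ 140
    N27: 52+41 = 93 > 70
Round 4 — N27 trips offline.
  N27 sheds 93 MW: no online neighbours, lost.
No further trips.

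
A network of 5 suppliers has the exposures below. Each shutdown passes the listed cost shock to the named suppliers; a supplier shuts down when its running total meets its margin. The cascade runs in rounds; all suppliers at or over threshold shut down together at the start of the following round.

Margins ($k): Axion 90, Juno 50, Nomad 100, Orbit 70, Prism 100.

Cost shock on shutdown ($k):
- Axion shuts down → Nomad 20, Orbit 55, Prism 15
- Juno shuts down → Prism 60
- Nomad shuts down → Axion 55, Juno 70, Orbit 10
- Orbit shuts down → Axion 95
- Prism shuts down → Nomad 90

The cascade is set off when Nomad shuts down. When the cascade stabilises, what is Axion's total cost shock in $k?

55

Round 1 — Nomad shuts down (initial).
  Axion: +55 → 55 < 90
  Juno: +70 → 70 ≥ 50
  Orbit: +10 → 10 < 70
Round 2 — Juno shuts down.
  Prism: +60 → 60 < 100
No further shutdowns.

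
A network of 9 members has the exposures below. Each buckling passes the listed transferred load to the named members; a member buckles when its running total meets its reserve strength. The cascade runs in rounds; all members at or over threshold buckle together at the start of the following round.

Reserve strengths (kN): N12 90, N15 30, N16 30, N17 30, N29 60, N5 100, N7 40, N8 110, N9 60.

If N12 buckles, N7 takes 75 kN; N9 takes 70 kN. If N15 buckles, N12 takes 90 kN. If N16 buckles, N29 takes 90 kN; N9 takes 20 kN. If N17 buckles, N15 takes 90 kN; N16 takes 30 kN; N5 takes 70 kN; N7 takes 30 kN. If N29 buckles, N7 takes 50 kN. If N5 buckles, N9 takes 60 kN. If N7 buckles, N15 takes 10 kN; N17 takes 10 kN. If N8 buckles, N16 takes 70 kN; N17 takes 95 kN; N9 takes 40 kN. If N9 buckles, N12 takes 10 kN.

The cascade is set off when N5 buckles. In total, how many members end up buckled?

Round 1 — N5 buckles (initial).
  N9: +60 → 60 ≥ 60
Round 2 — N9 buckles.
  N12: +10 → 10 < 90
No further bucklings.

2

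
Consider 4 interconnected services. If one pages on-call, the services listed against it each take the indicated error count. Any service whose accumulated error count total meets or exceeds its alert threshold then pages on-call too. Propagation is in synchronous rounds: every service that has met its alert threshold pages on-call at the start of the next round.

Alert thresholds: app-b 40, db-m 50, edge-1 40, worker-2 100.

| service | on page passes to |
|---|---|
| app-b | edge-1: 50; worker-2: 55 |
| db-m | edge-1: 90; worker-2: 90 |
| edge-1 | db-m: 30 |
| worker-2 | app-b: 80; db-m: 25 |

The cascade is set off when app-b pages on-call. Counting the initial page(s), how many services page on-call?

2

Round 1 — app-b pages on-call (initial).
  edge-1: +50 → 50 ≥ 40
  worker-2: +55 → 55 < 100
Round 2 — edge-1 pages on-call.
  db-m: +30 → 30 < 50
No further pages.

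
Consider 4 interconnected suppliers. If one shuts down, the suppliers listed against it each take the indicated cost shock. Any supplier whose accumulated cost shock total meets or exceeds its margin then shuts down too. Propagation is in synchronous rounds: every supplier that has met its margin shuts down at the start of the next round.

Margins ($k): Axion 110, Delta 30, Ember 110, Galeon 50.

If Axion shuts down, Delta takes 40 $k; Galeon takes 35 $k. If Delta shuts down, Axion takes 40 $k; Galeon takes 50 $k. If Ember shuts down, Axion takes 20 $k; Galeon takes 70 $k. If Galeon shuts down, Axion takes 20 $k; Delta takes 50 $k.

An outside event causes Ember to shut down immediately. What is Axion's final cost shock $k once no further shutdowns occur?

80

Round 1 — Ember shuts down (initial).
  Axion: +20 → 20 < 110
  Galeon: +70 → 70 ≥ 50
Round 2 — Galeon shuts down.
  Axion: +20 → 40 < 110
  Delta: +50 → 50 ≥ 30
Round 3 — Delta shuts down.
  Axion: +40 → 80 < 110
No further shutdowns.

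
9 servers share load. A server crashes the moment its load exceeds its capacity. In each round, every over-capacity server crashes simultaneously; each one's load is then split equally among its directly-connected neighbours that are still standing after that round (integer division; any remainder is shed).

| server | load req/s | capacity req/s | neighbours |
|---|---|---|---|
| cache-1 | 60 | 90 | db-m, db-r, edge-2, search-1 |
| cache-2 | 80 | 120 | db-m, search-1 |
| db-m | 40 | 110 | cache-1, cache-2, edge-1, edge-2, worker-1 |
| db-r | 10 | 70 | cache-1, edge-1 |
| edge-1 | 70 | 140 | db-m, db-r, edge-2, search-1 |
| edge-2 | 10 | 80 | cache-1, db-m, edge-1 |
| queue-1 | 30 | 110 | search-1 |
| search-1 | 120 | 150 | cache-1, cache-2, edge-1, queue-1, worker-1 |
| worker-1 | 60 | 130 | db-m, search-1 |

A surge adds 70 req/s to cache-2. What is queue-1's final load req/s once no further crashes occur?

78

Round 1 — cache-2 at 150 > 120. cache-2 crashes.
  cache-2 sheds 150 req/s to db-m, search-1: 75 each.
    db-m: 40+75 = 115 > 110
    search-1: 120+75 = 195 > 150
Round 2 — db-m, search-1 crash.
  db-m sheds 115 req/s to cache-1, edge-1, edge-2, worker-1: 28 each (3 lost).
    cache-1: 60+28 = 88 ≤ 90
    edge-1: 70+28 = 98 ≤ 140
    edge-2: 10+28 = 38 ≤ 80
    worker-1: 60+28 = 88 ≤ 130
  search-1 sheds 195 req/s to cache-1, edge-1, queue-1, worker-1: 48 each (3 lost).
    cache-1: 88+48 = 136 > 90
    edge-1: 98+48 = 146 > 140
    queue-1: 30+48 = 78 ≤ 110
    worker-1: 88+48 = 136 > 130
Round 3 — cache-1, edge-1, worker-1 crash.
  cache-1 sheds 136 req/s to db-r, edge-2: 68 each.
    db-r: 10+68 = 78 > 70
    edge-2: 38+68 = 106 > 80
  edge-1 sheds 146 req/s to db-r, edge-2: 73 each.
    db-r: 78+73 = 151 > 70
    edge-2: 106+73 = 179 > 80
  worker-1 sheds 136 req/s: no online neighbours, lost.
Round 4 — db-r, edge-2 crash.
  db-r sheds 151 req/s: no online neighbours, lost.
  edge-2 sheds 179 req/s: no online neighbours, lost.
No further crashes.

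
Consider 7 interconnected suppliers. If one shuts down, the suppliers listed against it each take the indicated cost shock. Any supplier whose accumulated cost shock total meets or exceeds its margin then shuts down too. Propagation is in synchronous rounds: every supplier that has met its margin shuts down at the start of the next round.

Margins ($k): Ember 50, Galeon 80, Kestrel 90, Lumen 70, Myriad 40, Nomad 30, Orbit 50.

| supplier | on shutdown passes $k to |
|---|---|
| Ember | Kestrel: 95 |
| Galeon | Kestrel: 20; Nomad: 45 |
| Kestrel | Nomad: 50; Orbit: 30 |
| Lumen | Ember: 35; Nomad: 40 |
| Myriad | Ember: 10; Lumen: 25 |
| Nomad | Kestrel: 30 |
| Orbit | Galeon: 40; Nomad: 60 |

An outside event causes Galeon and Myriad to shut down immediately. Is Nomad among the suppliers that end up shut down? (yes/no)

Round 1 — Galeon, Myriad shut down (initial).
  Ember: +10 → 10 < 50
  Kestrel: +20 → 20 < 90
  Lumen: +25 → 25 < 70
  Nomad: +45 → 45 ≥ 30
Round 2 — Nomad shuts down.
  Kestrel: +30 → 50 < 90
No further shutdowns.

yes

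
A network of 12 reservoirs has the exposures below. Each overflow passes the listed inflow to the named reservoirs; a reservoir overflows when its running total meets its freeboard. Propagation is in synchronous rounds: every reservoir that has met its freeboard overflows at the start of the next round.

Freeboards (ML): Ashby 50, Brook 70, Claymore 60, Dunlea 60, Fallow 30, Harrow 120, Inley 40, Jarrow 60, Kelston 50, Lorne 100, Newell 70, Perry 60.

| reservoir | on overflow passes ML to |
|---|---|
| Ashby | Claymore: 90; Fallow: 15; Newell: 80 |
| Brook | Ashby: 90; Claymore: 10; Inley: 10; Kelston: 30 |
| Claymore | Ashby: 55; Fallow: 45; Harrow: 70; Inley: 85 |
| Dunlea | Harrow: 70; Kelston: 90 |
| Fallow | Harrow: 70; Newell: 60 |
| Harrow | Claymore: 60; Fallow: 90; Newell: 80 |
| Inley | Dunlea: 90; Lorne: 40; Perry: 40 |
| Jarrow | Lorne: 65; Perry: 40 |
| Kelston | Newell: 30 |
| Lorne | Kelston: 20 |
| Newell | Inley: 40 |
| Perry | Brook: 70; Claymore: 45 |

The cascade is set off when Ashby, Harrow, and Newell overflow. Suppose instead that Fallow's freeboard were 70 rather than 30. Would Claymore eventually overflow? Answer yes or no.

With Fallow's freeboard at 70:
Round 1 — Ashby, Harrow, Newell overflow (initial).
  Claymore: +90+60 → 150 ≥ 60
  Fallow: +15+90 → 105 ≥ 70
  Inley: +40 → 40 ≥ 40
Round 2 — Claymore, Fallow, Inley overflow.
  Dunlea: +90 → 90 ≥ 60
  Lorne: +40 → 40 < 100
  Perry: +40 → 40 < 60
Round 3 — Dunlea overflows.
  Kelston: +90 → 90 ≥ 50
Round 4 — Kelston overflows.
No further overflows.

yes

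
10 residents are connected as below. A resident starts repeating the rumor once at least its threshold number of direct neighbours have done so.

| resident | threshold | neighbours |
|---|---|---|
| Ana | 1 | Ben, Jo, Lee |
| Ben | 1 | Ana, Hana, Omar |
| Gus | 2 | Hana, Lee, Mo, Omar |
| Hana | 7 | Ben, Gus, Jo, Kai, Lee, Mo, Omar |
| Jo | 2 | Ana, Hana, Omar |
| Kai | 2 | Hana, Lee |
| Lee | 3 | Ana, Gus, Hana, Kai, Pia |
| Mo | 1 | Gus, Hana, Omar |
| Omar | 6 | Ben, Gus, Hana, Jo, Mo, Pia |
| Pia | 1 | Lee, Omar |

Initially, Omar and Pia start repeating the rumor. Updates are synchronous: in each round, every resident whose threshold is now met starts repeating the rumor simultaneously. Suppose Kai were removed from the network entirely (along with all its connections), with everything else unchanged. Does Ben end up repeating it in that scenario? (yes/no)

yes

With Kai removed:
Round 1 — Omar, Pia start repeating the rumor (initial).
Round 2 — checking thresholds:
  Ben: 1 of 3 neighbours ≥ 1, starts repeating the rumor.
  Gus: 1 of 4 neighbours < 2, below threshold.
  Hana: 1 of 6 neighbours < 7, below threshold.
  Jo: 1 of 3 neighbours < 2, below threshold.
  Lee: 1 of 4 neighbours < 3, below threshold.
  Mo: 1 of 3 neighbours ≥ 1, starts repeating the rumor.
Round 3 — checking thresholds:
  Ana: 1 of 3 neighbours ≥ 1, starts repeating the rumor.
  Gus: 2 of 4 neighbours ≥ 2, starts repeating the rumor.
  Hana: 3 of 6 neighbours < 7, below threshold.
  Jo: 1 of 3 neighbours < 2, below threshold.
  Lee: 1 of 4 neighbours < 3, below threshold.
Round 4 — checking thresholds:
  Hana: 4 of 6 neighbours < 7, below threshold.
  Jo: 2 of 3 neighbours ≥ 2, starts repeating the rumor.
  Lee: 3 of 4 neighbours ≥ 3, starts repeating the rumor.
Round 5 — no new spreads; cascade stops.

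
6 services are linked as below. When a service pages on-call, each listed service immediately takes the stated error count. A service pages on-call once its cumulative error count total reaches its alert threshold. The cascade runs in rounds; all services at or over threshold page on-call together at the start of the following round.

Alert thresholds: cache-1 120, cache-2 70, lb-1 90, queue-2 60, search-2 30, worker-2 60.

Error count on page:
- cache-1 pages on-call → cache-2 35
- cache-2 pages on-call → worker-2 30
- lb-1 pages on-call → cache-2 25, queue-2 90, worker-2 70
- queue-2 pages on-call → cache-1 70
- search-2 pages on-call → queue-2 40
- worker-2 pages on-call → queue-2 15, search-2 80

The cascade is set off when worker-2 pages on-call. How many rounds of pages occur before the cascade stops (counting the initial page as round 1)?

Round 1 — worker-2 pages on-call (initial).
  queue-2: +15 → 15 < 60
  search-2: +80 → 80 ≥ 30
Round 2 — search-2 pages on-call.
  queue-2: +40 → 55 < 60
No further pages.

2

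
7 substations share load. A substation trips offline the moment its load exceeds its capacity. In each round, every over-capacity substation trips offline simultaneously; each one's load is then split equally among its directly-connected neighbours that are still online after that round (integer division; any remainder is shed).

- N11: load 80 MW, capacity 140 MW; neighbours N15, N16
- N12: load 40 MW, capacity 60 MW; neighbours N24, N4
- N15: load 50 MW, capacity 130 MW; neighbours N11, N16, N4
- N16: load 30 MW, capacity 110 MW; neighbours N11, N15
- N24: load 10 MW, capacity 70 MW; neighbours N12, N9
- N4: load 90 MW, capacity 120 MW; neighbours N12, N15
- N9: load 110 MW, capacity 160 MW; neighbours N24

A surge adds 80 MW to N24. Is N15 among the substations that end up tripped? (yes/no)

Round 1 — N24 at 90 > 70. N24 trips offline.
  N24 sheds 90 MW to N12, N9: 45 each.
    N12: 40+45 = 85 > 60
    N9: 110+45 = 155 ≤ 160
Round 2 — N12 trips offline.
  N12 sheds 85 MW to N4: 85 each.
    N4: 90+85 = 175 > 120
Round 3 — N4 trips offline.
  N4 sheds 175 MW to N15: 175 each.
    N15: 50+175 = 225 > 130
Round 4 — N15 trips offline.
  N15 sheds 225 MW to N11, N16: 112 each (1 lost).
    N11: 80+112 = 192 > 140
    N16: 30+112 = 142 > 110
Round 5 — N11, N16 trip offline.
  N11 sheds 192 MW: no online neighbours, lost.
  N16 sheds 142 MW: no online neighbours, lost.
No further trips.

yes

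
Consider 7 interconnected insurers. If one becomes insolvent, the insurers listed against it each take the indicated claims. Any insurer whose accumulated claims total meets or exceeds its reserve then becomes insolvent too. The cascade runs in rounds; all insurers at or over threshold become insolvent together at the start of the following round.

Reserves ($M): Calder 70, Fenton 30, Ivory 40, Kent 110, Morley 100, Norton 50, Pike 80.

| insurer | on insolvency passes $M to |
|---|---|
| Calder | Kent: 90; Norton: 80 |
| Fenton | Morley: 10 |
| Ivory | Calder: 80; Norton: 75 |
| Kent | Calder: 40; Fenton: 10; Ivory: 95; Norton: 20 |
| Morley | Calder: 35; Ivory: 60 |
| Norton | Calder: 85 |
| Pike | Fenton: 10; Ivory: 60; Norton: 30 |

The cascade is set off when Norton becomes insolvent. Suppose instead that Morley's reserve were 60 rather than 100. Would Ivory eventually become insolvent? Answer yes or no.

no

With Morley's reserve at 60:
Round 1 — Norton becomes insolvent (initial).
  Calder: +85 → 85 ≥ 70
Round 2 — Calder becomes insolvent.
  Kent: +90 → 90 < 110
No further insolvencies.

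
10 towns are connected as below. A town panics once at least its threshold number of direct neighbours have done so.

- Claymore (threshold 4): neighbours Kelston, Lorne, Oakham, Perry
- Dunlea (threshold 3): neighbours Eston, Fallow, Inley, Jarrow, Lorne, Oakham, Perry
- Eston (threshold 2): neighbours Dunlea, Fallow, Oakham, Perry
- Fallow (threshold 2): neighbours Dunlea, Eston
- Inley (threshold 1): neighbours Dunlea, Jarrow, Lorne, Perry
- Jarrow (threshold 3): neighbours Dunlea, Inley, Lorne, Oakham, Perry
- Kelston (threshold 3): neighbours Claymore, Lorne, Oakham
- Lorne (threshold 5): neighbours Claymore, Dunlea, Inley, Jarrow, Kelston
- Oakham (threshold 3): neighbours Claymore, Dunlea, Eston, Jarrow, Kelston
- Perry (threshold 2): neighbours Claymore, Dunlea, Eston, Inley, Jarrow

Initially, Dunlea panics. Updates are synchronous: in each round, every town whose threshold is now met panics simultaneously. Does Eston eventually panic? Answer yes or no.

Round 1 — Dunlea panics (initial).
Round 2 — checking thresholds:
  Eston: 1 of 4 neighbours < 2, not yet.
  Fallow: 1 of 2 neighbours < 2, not yet.
  Inley: 1 of 4 neighbours ≥ 1, panics.
  Jarrow: 1 of 5 neighbours < 3, not yet.
  Lorne: 1 of 5 neighbours < 5, not yet.
  Oakham: 1 of 5 neighbours < 3, not yet.
  Perry: 1 of 5 neighbours < 2, not yet.
Round 3 — checking thresholds:
  Eston: 1 of 4 neighbours < 2, not yet.
  Fallow: 1 of 2 neighbours < 2, not yet.
  Jarrow: 2 of 5 neighbours < 3, not yet.
  Lorne: 2 of 5 neighbours < 5, not yet.
  Oakham: 1 of 5 neighbours < 3, not yet.
  Perry: 2 of 5 neighbours ≥ 2, panics.
Round 4 — checking thresholds:
  Claymore: 1 of 4 neighbours < 4, not yet.
  Eston: 2 of 4 neighbours ≥ 2, panics.
  Fallow: 1 of 2 neighbours < 2, not yet.
  Jarrow: 3 of 5 neighbours ≥ 3, panics.
  Lorne: 2 of 5 neighbours < 5, not yet.
  Oakham: 1 of 5 neighbours < 3, not yet.
Round 5 — checking thresholds:
  Claymore: 1 of 4 neighbours < 4, not yet.
  Fallow: 2 of 2 neighbours ≥ 2, panics.
  Lorne: 3 of 5 neighbours < 5, not yet.
  Oakham: 3 of 5 neighbours ≥ 3, panics.
Round 6 — no new panics; cascade stops.

yes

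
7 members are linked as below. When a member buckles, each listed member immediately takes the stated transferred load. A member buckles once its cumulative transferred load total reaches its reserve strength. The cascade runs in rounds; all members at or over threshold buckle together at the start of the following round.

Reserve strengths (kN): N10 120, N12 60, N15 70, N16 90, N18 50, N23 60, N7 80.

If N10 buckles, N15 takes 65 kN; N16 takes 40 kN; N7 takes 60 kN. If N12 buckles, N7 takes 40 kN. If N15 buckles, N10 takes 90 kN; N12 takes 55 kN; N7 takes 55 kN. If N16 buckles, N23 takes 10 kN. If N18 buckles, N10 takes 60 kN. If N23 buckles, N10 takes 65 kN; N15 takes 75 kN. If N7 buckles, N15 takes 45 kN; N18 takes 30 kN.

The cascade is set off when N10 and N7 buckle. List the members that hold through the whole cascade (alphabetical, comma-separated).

N12, N16, N18, N23

Round 1 — N10, N7 buckle (initial).
  N15: +65+45 → 110 ≥ 70
  N16: +40 → 40 < 90
  N18: +30 → 30 < 50
Round 2 — N15 buckles.
  N12: +55 → 55 < 60
No further bucklings.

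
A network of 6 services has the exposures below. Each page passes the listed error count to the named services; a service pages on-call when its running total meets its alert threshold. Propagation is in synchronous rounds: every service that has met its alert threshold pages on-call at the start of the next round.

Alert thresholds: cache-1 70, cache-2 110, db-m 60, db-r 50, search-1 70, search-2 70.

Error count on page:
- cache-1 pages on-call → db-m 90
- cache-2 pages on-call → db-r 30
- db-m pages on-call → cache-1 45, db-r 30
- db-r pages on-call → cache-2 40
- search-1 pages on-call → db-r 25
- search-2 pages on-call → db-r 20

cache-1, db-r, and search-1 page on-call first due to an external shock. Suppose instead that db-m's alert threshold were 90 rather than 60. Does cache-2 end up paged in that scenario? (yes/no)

With db-m's alert threshold at 90:
Round 1 — cache-1, db-r, search-1 page on-call (initial).
  cache-2: +40 → 40 < 110
  db-m: +90 → 90 ≥ 90
Round 2 — db-m pages on-call.
No further pages.

no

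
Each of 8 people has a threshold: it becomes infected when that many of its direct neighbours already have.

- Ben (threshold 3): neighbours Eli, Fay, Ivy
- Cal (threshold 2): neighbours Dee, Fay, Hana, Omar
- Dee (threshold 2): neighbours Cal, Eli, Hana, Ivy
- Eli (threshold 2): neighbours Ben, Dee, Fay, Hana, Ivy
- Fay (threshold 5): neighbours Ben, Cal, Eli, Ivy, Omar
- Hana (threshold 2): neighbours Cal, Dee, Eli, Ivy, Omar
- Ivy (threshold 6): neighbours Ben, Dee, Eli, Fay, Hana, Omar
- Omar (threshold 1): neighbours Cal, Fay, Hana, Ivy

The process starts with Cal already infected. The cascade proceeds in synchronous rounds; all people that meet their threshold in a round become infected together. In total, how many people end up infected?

Round 1 — Cal becomes infected (initial).
Round 2 — checking thresholds:
  Dee: 1 of 4 neighbours < 2, below threshold.
  Fay: 1 of 5 neighbours < 5, below threshold.
  Hana: 1 of 5 neighbours < 2, below threshold.
  Omar: 1 of 4 neighbours ≥ 1, becomes infected.
Round 3 — checking thresholds:
  Dee: 1 of 4 neighbours < 2, below threshold.
  Fay: 2 of 5 neighbours < 5, below threshold.
  Hana: 2 of 5 neighbours ≥ 2, becomes infected.
  Ivy: 1 of 6 neighbours < 6, below threshold.
Round 4 — checking thresholds:
  Dee: 2 of 4 neighbours ≥ 2, becomes infected.
  Eli: 1 of 5 neighbours < 2, below threshold.
  Fay: 2 of 5 neighbours < 5, below threshold.
  Ivy: 2 of 6 neighbours < 6, below threshold.
Round 5 — checking thresholds:
  Eli: 2 of 5 neighbours ≥ 2, becomes infected.
  Fay: 2 of 5 neighbours < 5, below threshold.
  Ivy: 3 of 6 neighbours < 6, below threshold.
Round 6 — no new infections; cascade stops.

5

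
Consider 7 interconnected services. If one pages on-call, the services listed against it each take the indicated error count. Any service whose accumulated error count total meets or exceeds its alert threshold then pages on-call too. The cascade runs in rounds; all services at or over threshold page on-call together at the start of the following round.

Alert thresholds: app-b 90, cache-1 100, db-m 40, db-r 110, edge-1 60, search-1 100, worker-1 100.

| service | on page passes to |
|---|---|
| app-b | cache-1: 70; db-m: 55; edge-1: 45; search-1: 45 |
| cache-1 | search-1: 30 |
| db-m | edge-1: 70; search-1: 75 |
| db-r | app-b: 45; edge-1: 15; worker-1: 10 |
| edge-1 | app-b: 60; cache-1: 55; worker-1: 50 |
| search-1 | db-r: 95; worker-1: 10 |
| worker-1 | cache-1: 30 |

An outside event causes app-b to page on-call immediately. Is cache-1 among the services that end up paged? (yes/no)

Round 1 — app-b pages on-call (initial).
  cache-1: +70 → 70 < 100
  db-m: +55 → 55 ≥ 40
  edge-1: +45 → 45 < 60
  search-1: +45 → 45 < 100
Round 2 — db-m pages on-call.
  edge-1: +70 → 115 ≥ 60
  search-1: +75 → 120 ≥ 100
Round 3 — edge-1, search-1 page on-call.
  cache-1: +55 → 125 ≥ 100
  db-r: +95 → 95 < 110
  worker-1: +50+10 → 60 < 100
Round 4 — cache-1 pages on-call.
No further pages.

yes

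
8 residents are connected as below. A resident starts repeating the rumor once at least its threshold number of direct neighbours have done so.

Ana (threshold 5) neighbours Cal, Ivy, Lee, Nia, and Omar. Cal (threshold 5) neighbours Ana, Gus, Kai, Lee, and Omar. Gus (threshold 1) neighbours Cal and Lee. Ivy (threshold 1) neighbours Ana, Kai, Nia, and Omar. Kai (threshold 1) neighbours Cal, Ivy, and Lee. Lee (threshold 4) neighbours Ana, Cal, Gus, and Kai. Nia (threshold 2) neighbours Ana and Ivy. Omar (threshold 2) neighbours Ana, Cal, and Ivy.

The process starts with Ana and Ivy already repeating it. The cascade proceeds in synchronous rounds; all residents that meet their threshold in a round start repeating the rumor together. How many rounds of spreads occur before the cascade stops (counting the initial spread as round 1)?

Round 1 — Ana, Ivy start repeating the rumor (initial).
Round 2 — checking thresholds:
  Cal: 1 of 5 neighbours < 5, not yet.
  Kai: 1 of 3 neighbours ≥ 1, starts repeating the rumor.
  Lee: 1 of 4 neighbours < 4, not yet.
  Nia: 2 of 2 neighbours ≥ 2, starts repeating the rumor.
  Omar: 2 of 3 neighbours ≥ 2, starts repeating the rumor.
Round 3 — no new spreads; cascade stops.

2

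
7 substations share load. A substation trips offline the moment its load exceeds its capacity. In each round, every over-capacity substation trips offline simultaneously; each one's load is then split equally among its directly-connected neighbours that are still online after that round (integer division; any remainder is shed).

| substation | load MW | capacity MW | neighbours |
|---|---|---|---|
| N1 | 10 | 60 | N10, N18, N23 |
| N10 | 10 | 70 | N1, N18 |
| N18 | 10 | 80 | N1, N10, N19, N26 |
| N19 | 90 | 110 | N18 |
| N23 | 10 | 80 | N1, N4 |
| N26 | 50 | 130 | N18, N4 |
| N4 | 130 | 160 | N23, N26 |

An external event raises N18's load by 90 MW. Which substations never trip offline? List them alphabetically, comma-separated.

Round 1 — N18 at 100 > 80. N18 trips offline.
  N18 sheds 100 MW to N1, N10, N19, N26: 25 each.
    N1: 10+25 = 35 ≤ 60
    N10: 10+25 = 35 ≤ 70
    N19: 90+25 = 115 > 110
    N26: 50+25 = 75 ≤ 130
Round 2 — N19 trips offline.
  N19 sheds 115 MW: no online neighbours, lost.
No further trips.

N1, N10, N23, N26, N4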